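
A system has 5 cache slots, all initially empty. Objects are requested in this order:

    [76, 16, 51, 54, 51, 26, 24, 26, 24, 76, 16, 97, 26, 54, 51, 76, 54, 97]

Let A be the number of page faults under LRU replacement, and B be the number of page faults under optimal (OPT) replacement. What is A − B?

4

Under LRU: F F F F . F F . . F F F . F F F . . → 12 faults.
Under OPT: F F F F . F F . . . . F . . F . . . → 8 faults.
A − B = 12 − 8 = 4.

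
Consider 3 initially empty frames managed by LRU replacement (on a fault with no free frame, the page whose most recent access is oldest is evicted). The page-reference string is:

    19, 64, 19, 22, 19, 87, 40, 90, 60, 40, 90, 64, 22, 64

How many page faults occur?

19 → miss, frames [19]
64 → miss, frames [19, 64]
19 → hit
22 → miss, frames [64, 19, 22]
19 → hit
87 → miss, evict 64, frames [22, 19, 87]
40 → miss, evict 22, frames [19, 87, 40]
90 → miss, evict 19, frames [87, 40, 90]
60 → miss, evict 87, frames [40, 90, 60]
40 → hit
90 → hit
64 → miss, evict 60, frames [40, 90, 64]
22 → miss, evict 40, frames [90, 64, 22]
64 → hit
Page faults: 9.

9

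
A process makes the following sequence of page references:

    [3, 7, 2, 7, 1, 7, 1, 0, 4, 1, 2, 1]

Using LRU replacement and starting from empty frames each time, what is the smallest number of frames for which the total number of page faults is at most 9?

2

f=1: 12 faults
f=2: 8 faults
f=3: 7 faults
f=4: 7 faults
f=5: 6 faults
f=6: 6 faults
Smallest f with faults ≤ 9 is 2.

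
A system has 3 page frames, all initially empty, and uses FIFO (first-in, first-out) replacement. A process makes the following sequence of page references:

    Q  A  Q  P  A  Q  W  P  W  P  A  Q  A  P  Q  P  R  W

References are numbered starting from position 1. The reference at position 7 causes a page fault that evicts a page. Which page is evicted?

pos 1: Q -> miss, frames (Q)
pos 2: A -> miss, frames (Q A)
pos 3: Q -> hit
pos 4: P -> miss, frames (Q A P)
pos 5: A -> hit
pos 6: Q -> hit
pos 7: W -> miss, evict Q, frames (A P W)
At position 7, page Q is evicted.

Q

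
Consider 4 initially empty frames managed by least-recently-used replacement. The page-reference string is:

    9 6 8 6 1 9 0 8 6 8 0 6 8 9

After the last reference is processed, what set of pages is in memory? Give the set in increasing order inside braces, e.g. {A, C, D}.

9: fault, frames {9}
6: fault, frames {9,6}
8: fault, frames {9,6,8}
6: hit
1: fault, frames {9,8,6,1}
9: hit
0: fault, evict 8, frames {6,1,9,0}
8: fault, evict 6, frames {1,9,0,8}
6: fault, evict 1, frames {9,0,8,6}
8: hit
0: hit
6: hit
8: hit
9: hit

{0, 6, 8, 9}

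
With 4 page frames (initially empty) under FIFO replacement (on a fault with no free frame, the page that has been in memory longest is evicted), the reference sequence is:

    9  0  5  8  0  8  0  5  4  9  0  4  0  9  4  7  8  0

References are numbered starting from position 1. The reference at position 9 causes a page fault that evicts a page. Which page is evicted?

9

pos 1: 9: fault, frames (9)
pos 2: 0: fault, frames (9 0)
pos 3: 5: fault, frames (9 0 5)
pos 4: 8: fault, frames (9 0 5 8)
pos 5: 0: hit
pos 6: 8: hit
pos 7: 0: hit
pos 8: 5: hit
pos 9: 4: fault, evict 9, frames (0 5 8 4)
At position 9, page 9 is evicted.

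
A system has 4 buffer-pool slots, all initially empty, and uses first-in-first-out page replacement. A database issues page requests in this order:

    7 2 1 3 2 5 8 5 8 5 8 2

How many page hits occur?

5

7 → miss, frames [7]
2 → miss, frames [7, 2]
1 → miss, frames [7, 2, 1]
3 → miss, frames [7, 2, 1, 3]
2 → hit
5 → miss, evict 7, frames [2, 1, 3, 5]
8 → miss, evict 2, frames [1, 3, 5, 8]
5 → hit
8 → hit
5 → hit
8 → hit
2 → miss, evict 1, frames [3, 5, 8, 2]
Hits: 5.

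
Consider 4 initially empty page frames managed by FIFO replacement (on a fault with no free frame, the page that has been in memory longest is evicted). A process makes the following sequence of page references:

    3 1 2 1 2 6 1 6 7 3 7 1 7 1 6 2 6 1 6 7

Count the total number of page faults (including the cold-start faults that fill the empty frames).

3: miss, frames {3}
1: miss, frames {3,1}
2: miss, frames {3,1,2}
1: hit
2: hit
6: miss, frames {3,1,2,6}
1: hit
6: hit
7: miss, evict 3, frames {1,2,6,7}
3: miss, evict 1, frames {2,6,7,3}
7: hit
1: miss, evict 2, frames {6,7,3,1}
7: hit
1: hit
6: hit
2: miss, evict 6, frames {7,3,1,2}
6: miss, evict 7, frames {3,1,2,6}
1: hit
6: hit
7: miss, evict 3, frames {1,2,6,7}
Page faults: 10.

10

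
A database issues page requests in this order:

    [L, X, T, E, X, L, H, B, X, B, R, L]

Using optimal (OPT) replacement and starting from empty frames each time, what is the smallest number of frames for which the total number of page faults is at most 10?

2

f=1: 12 faults
f=2: 9 faults
f=3: 7 faults
f=4: 7 faults
f=5: 7 faults
f=6: 7 faults
f=7: 7 faults
Smallest f with faults ≤ 10 is 2.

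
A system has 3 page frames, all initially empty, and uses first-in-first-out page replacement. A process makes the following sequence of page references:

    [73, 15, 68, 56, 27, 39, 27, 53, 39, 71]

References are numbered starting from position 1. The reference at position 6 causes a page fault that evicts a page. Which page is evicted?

pos 1: 73: miss, frames (73)
pos 2: 15: miss, frames (73 15)
pos 3: 68: miss, frames (73 15 68)
pos 4: 56: miss, evict 73, frames (15 68 56)
pos 5: 27: miss, evict 15, frames (68 56 27)
pos 6: 39: miss, evict 68, frames (56 27 39)
At position 6, page 68 is evicted.

68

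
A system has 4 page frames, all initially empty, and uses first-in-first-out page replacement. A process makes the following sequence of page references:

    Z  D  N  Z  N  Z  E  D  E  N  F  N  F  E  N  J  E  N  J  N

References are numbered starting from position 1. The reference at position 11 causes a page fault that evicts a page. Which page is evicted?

pos 1: Z → miss, frames {Z}
pos 2: D → miss, frames {Z,D}
pos 3: N → miss, frames {Z,D,N}
pos 4: Z → hit
pos 5: N → hit
pos 6: Z → hit
pos 7: E → miss, frames {Z,D,N,E}
pos 8: D → hit
pos 9: E → hit
pos 10: N → hit
pos 11: F → miss, evict Z, frames {D,N,E,F}
At position 11, page Z is evicted.

Z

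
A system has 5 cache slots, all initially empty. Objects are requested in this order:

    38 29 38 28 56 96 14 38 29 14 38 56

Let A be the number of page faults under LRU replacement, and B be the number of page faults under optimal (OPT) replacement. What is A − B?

1

Under LRU: F F . F F F F . F . . . → 7 faults.
Under OPT: F F . F F F F . . . . . → 6 faults.
A − B = 7 − 6 = 1.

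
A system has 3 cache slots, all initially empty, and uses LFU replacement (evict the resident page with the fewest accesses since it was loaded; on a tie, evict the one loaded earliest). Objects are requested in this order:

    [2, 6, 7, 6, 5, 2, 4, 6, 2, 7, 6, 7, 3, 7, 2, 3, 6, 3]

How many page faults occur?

2: miss, frames {2}
6: miss, frames {2,6}
7: miss, frames {2,6,7}
6: hit
5: miss, evict 2, frames {6,7,5}
2: miss, evict 7, frames {6,5,2}
4: miss, evict 5, frames {6,2,4}
6: hit
2: hit
7: miss, evict 4, frames {6,2,7}
6: hit
7: hit
3: miss, evict 2, frames {6,7,3}
7: hit
2: miss, evict 3, frames {6,7,2}
3: miss, evict 2, frames {6,7,3}
6: hit
3: hit
Page faults: 10.

10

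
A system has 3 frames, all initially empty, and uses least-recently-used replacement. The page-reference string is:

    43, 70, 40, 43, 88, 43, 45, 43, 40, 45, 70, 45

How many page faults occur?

7

43 → fault, frames [43]
70 → fault, frames [43, 70]
40 → fault, frames [43, 70, 40]
43 → hit
88 → fault, evict 70, frames [40, 43, 88]
43 → hit
45 → fault, evict 40, frames [88, 43, 45]
43 → hit
40 → fault, evict 88, frames [45, 43, 40]
45 → hit
70 → fault, evict 43, frames [40, 45, 70]
45 → hit
Page faults: 7.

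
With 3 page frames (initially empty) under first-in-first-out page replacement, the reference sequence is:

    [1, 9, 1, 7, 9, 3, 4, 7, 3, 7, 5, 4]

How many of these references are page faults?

1: fault, frames [1]
9: fault, frames [1, 9]
1: hit
7: fault, frames [1, 9, 7]
9: hit
3: fault, evict 1, frames [9, 7, 3]
4: fault, evict 9, frames [7, 3, 4]
7: hit
3: hit
7: hit
5: fault, evict 7, frames [3, 4, 5]
4: hit
Page faults: 6.

6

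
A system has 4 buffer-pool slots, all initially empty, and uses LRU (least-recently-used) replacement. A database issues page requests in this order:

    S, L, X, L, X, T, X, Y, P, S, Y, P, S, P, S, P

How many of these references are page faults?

7

S -> miss, frames [S]
L -> miss, frames [S, L]
X -> miss, frames [S, L, X]
L -> hit
X -> hit
T -> miss, frames [S, L, X, T]
X -> hit
Y -> miss, evict S, frames [L, T, X, Y]
P -> miss, evict L, frames [T, X, Y, P]
S -> miss, evict T, frames [X, Y, P, S]
Y -> hit
P -> hit
S -> hit
P -> hit
S -> hit
P -> hit
Page faults: 7.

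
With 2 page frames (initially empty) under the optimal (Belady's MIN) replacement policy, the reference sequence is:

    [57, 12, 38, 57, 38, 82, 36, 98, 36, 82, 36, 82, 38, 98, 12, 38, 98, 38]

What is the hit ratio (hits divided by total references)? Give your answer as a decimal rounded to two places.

0.39

57: miss, frames (57)
12: miss, frames (57 12)
38: miss, evict 12, frames (57 38)
57: hit
38: hit
82: miss, evict 57, frames (38 82)
36: miss, evict 38, frames (82 36)
98: miss, evict 82, frames (36 98)
36: hit
82: miss, evict 98, frames (36 82)
36: hit
82: hit
38: miss, evict 82, frames (36 38)
98: miss, evict 36, frames (38 98)
12: miss, evict 98, frames (38 12)
38: hit
98: miss, evict 12, frames (38 98)
38: hit
Hits: 7 of 18 references → 7/18 = 0.3889.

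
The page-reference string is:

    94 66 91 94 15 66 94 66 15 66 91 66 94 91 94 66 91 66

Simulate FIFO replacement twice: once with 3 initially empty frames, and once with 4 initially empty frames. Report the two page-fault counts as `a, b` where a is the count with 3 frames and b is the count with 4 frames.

3 frames: F F F . F . F F . . F . . . . . . . → 7 faults.
4 frames: F F F . F . . . . . . . . . . . . . → 4 faults.
4 < 7: adding a frame reduced faults, as is typical.

7, 4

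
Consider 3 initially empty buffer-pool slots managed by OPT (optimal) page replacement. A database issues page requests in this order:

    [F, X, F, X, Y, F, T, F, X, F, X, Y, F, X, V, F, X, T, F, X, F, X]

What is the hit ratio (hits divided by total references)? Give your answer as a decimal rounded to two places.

0.68

F: miss, frames (F)
X: miss, frames (F X)
F: hit
X: hit
Y: miss, frames (F X Y)
F: hit
T: miss, evict Y, frames (F X T)
F: hit
X: hit
F: hit
X: hit
Y: miss, evict T, frames (F X Y)
F: hit
X: hit
V: miss, evict Y, frames (F X V)
F: hit
X: hit
T: miss, evict V, frames (F X T)
F: hit
X: hit
F: hit
X: hit
Hits: 15 of 22 references → 15/22 = 0.6818.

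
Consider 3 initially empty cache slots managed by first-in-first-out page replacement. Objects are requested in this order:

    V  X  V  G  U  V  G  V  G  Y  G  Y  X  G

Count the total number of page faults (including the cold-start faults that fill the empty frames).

V -> miss, frames {V}
X -> miss, frames {V,X}
V -> hit
G -> miss, frames {V,X,G}
U -> miss, evict V, frames {X,G,U}
V -> miss, evict X, frames {G,U,V}
G -> hit
V -> hit
G -> hit
Y -> miss, evict G, frames {U,V,Y}
G -> miss, evict U, frames {V,Y,G}
Y -> hit
X -> miss, evict V, frames {Y,G,X}
G -> hit
Page faults: 8.

8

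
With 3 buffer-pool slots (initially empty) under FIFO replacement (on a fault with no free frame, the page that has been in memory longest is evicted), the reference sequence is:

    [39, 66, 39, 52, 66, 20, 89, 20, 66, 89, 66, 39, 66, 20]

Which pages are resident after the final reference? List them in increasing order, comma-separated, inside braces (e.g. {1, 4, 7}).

{20, 39, 66}

39 → fault, frames [39]
66 → fault, frames [39, 66]
39 → hit
52 → fault, frames [39, 66, 52]
66 → hit
20 → fault, evict 39, frames [66, 52, 20]
89 → fault, evict 66, frames [52, 20, 89]
20 → hit
66 → fault, evict 52, frames [20, 89, 66]
89 → hit
66 → hit
39 → fault, evict 20, frames [89, 66, 39]
66 → hit
20 → fault, evict 89, frames [66, 39, 20]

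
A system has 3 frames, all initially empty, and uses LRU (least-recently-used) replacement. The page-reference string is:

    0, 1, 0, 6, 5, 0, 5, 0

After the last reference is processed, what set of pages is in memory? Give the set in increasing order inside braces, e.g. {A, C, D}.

{0, 5, 6}

0 -> miss, frames {0}
1 -> miss, frames {0,1}
0 -> hit
6 -> miss, frames {1,0,6}
5 -> miss, evict 1, frames {0,6,5}
0 -> hit
5 -> hit
0 -> hit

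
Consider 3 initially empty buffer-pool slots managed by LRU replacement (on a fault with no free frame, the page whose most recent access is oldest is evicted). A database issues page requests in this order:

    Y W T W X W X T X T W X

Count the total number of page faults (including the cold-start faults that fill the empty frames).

4

Y → miss, frames (Y)
W → miss, frames (Y W)
T → miss, frames (Y W T)
W → hit
X → miss, evict Y, frames (T W X)
W → hit
X → hit
T → hit
X → hit
T → hit
W → hit
X → hit
Page faults: 4.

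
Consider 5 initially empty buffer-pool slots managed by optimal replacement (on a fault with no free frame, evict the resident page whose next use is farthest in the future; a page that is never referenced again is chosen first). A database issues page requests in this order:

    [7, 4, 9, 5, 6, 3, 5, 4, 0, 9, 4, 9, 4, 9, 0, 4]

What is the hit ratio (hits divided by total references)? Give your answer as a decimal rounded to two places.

0.56

7 -> miss, frames {7}
4 -> miss, frames {7,4}
9 -> miss, frames {7,4,9}
5 -> miss, frames {7,4,9,5}
6 -> miss, frames {7,4,9,5,6}
3 -> miss, evict 6, frames {7,4,9,5,3}
5 -> hit
4 -> hit
0 -> miss, evict 3, frames {7,4,9,5,0}
9 -> hit
4 -> hit
9 -> hit
4 -> hit
9 -> hit
0 -> hit
4 -> hit
Hits: 9 of 16 references → 9/16 = 0.5625.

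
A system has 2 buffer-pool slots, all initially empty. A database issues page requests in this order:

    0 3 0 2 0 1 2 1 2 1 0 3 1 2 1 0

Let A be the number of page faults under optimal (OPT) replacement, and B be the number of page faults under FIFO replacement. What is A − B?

Under OPT: F F . F . F . . . . F F . F . F → 8 faults.
Under FIFO: F F . F F F F . . . F F F F . F → 11 faults.
A − B = 8 − 11 = -3.

-3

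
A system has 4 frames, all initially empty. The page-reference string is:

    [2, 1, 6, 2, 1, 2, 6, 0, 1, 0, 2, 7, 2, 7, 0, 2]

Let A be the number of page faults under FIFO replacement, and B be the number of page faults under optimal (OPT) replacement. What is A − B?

Under FIFO: F F F . . . . F . . . F F . . . → 6 faults.
Under OPT: F F F . . . . F . . . F . . . . → 5 faults.
A − B = 6 − 5 = 1.

1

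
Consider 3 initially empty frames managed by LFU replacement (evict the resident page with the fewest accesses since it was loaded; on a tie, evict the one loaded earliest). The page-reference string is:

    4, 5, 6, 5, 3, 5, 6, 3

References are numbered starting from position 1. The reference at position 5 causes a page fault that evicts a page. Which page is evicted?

4

pos 1: 4 → miss, frames (4)
pos 2: 5 → miss, frames (4 5)
pos 3: 6 → miss, frames (4 5 6)
pos 4: 5 → hit
pos 5: 3 → miss, evict 4, frames (5 6 3)
At position 5, page 4 is evicted.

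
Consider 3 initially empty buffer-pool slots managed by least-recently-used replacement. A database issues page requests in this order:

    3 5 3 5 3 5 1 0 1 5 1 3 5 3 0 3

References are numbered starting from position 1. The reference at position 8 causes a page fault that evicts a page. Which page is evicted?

pos 1: 3 → fault, frames {3}
pos 2: 5 → fault, frames {3,5}
pos 3: 3 → hit
pos 4: 5 → hit
pos 5: 3 → hit
pos 6: 5 → hit
pos 7: 1 → fault, frames {3,5,1}
pos 8: 0 → fault, evict 3, frames {5,1,0}
At position 8, page 3 is evicted.

3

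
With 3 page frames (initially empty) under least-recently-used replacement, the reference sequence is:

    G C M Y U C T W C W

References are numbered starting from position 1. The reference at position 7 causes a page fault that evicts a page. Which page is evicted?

Y

pos 1: G: miss, frames (G)
pos 2: C: miss, frames (G C)
pos 3: M: miss, frames (G C M)
pos 4: Y: miss, evict G, frames (C M Y)
pos 5: U: miss, evict C, frames (M Y U)
pos 6: C: miss, evict M, frames (Y U C)
pos 7: T: miss, evict Y, frames (U C T)
At position 7, page Y is evicted.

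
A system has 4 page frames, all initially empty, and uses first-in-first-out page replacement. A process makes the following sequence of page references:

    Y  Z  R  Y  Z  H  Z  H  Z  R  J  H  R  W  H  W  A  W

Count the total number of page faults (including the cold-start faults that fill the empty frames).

7

Y -> fault, frames [Y]
Z -> fault, frames [Y, Z]
R -> fault, frames [Y, Z, R]
Y -> hit
Z -> hit
H -> fault, frames [Y, Z, R, H]
Z -> hit
H -> hit
Z -> hit
R -> hit
J -> fault, evict Y, frames [Z, R, H, J]
H -> hit
R -> hit
W -> fault, evict Z, frames [R, H, J, W]
H -> hit
W -> hit
A -> fault, evict R, frames [H, J, W, A]
W -> hit
Page faults: 7.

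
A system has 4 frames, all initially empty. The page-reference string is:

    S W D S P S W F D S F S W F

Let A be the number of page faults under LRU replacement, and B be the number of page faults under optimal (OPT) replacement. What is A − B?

1

Under LRU: F F F . F . . F F . . . . . → 6 faults.
Under OPT: F F F . F . . F . . . . . . → 5 faults.
A − B = 6 − 5 = 1.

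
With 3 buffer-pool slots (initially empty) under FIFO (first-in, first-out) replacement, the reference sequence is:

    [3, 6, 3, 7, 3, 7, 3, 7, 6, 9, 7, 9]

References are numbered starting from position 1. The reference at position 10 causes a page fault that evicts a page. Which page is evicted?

3

pos 1: 3: fault, frames [3]
pos 2: 6: fault, frames [3, 6]
pos 3: 3: hit
pos 4: 7: fault, frames [3, 6, 7]
pos 5: 3: hit
pos 6: 7: hit
pos 7: 3: hit
pos 8: 7: hit
pos 9: 6: hit
pos 10: 9: fault, evict 3, frames [6, 7, 9]
At position 10, page 3 is evicted.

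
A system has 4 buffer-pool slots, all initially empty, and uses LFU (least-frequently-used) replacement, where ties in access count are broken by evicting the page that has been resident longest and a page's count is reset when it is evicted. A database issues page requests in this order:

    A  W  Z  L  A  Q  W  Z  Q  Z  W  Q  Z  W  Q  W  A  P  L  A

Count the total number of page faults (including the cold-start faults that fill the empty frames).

A: miss, frames {A}
W: miss, frames {A,W}
Z: miss, frames {A,W,Z}
L: miss, frames {A,W,Z,L}
A: hit
Q: miss, evict W, frames {A,Z,L,Q}
W: miss, evict Z, frames {A,L,Q,W}
Z: miss, evict L, frames {A,Q,W,Z}
Q: hit
Z: hit
W: hit
Q: hit
Z: hit
W: hit
Q: hit
W: hit
A: hit
P: miss, evict A, frames {Q,W,Z,P}
L: miss, evict P, frames {Q,W,Z,L}
A: miss, evict L, frames {Q,W,Z,A}
Page faults: 10.

10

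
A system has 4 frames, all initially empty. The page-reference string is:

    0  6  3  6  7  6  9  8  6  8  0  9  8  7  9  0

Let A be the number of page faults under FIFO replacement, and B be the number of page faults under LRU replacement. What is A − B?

Under FIFO: F F F . F . F F F . F . . F F . → 10 faults.
Under LRU: F F F . F . F F . . F . . F . . → 8 faults.
A − B = 10 − 8 = 2.

2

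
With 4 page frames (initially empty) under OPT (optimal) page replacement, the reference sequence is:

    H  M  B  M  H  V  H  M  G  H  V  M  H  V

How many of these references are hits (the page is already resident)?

H: fault, frames {H}
M: fault, frames {H,M}
B: fault, frames {H,M,B}
M: hit
H: hit
V: fault, frames {H,M,B,V}
H: hit
M: hit
G: fault, evict B, frames {H,M,V,G}
H: hit
V: hit
M: hit
H: hit
V: hit
Hits: 9.

9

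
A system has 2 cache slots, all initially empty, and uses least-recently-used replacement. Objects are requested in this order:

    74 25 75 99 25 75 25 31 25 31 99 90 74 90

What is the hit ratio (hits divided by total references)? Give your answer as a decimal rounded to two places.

74 -> fault, frames (74)
25 -> fault, frames (74 25)
75 -> fault, evict 74, frames (25 75)
99 -> fault, evict 25, frames (75 99)
25 -> fault, evict 75, frames (99 25)
75 -> fault, evict 99, frames (25 75)
25 -> hit
31 -> fault, evict 75, frames (25 31)
25 -> hit
31 -> hit
99 -> fault, evict 25, frames (31 99)
90 -> fault, evict 31, frames (99 90)
74 -> fault, evict 99, frames (90 74)
90 -> hit
Hits: 4 of 14 references → 4/14 = 0.2857.

0.29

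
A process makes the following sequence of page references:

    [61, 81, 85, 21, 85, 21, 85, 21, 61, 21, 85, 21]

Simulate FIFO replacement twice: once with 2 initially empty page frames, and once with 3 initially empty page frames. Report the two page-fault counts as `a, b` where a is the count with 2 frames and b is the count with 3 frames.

2 frames: F F F F . . . . F . F F → 7 faults.
3 frames: F F F F . . . . F . . . → 5 faults.
5 < 7: adding a frame reduced faults, as is typical.

7, 5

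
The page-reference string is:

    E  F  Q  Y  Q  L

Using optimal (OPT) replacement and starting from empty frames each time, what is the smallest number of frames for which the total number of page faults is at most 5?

2

f=1: 6 faults
f=2: 5 faults
f=3: 5 faults
f=4: 5 faults
f=5: 5 faults
Smallest f with faults ≤ 5 is 2.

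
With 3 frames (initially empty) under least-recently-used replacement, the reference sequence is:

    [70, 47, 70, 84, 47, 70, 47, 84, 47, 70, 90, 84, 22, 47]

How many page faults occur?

70 → miss, frames (70)
47 → miss, frames (70 47)
70 → hit
84 → miss, frames (47 70 84)
47 → hit
70 → hit
47 → hit
84 → hit
47 → hit
70 → hit
90 → miss, evict 84, frames (47 70 90)
84 → miss, evict 47, frames (70 90 84)
22 → miss, evict 70, frames (90 84 22)
47 → miss, evict 90, frames (84 22 47)
Page faults: 7.

7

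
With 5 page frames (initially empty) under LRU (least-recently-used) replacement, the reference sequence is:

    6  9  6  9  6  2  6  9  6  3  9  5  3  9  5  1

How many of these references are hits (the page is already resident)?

6: miss, frames (6)
9: miss, frames (6 9)
6: hit
9: hit
6: hit
2: miss, frames (9 6 2)
6: hit
9: hit
6: hit
3: miss, frames (2 9 6 3)
9: hit
5: miss, frames (2 6 3 9 5)
3: hit
9: hit
5: hit
1: miss, evict 2, frames (6 3 9 5 1)
Hits: 10.

10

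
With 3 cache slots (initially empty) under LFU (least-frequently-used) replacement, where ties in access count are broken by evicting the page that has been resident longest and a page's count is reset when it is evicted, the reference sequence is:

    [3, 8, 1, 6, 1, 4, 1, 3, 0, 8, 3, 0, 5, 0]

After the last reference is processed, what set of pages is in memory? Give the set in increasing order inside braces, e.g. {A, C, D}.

{0, 1, 5}

3: fault, frames {3}
8: fault, frames {3,8}
1: fault, frames {3,8,1}
6: fault, evict 3, frames {8,1,6}
1: hit
4: fault, evict 8, frames {1,6,4}
1: hit
3: fault, evict 6, frames {1,4,3}
0: fault, evict 4, frames {1,3,0}
8: fault, evict 3, frames {1,0,8}
3: fault, evict 0, frames {1,8,3}
0: fault, evict 8, frames {1,3,0}
5: fault, evict 3, frames {1,0,5}
0: hit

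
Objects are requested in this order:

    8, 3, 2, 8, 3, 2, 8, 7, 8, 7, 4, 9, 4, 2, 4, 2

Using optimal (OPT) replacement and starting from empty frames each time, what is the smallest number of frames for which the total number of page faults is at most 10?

2

f=1: 16 faults
f=2: 9 faults
f=3: 6 faults
f=4: 6 faults
f=5: 6 faults
f=6: 6 faults
Smallest f with faults ≤ 10 is 2.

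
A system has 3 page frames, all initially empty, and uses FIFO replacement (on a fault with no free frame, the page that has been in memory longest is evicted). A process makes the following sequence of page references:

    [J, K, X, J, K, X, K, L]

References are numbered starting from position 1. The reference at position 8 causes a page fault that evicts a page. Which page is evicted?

J

pos 1: J -> miss, frames {J}
pos 2: K -> miss, frames {J,K}
pos 3: X -> miss, frames {J,K,X}
pos 4: J -> hit
pos 5: K -> hit
pos 6: X -> hit
pos 7: K -> hit
pos 8: L -> miss, evict J, frames {K,X,L}
At position 8, page J is evicted.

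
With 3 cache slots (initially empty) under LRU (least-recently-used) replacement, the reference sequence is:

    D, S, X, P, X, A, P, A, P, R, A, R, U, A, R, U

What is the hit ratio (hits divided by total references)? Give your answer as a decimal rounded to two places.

0.56

D: miss, frames [D]
S: miss, frames [D, S]
X: miss, frames [D, S, X]
P: miss, evict D, frames [S, X, P]
X: hit
A: miss, evict S, frames [P, X, A]
P: hit
A: hit
P: hit
R: miss, evict X, frames [A, P, R]
A: hit
R: hit
U: miss, evict P, frames [A, R, U]
A: hit
R: hit
U: hit
Hits: 9 of 16 references → 9/16 = 0.5625.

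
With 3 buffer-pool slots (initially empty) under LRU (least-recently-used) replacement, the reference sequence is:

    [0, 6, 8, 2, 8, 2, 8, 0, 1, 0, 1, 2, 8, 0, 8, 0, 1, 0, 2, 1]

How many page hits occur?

9

0 → fault, frames {0}
6 → fault, frames {0,6}
8 → fault, frames {0,6,8}
2 → fault, evict 0, frames {6,8,2}
8 → hit
2 → hit
8 → hit
0 → fault, evict 6, frames {2,8,0}
1 → fault, evict 2, frames {8,0,1}
0 → hit
1 → hit
2 → fault, evict 8, frames {0,1,2}
8 → fault, evict 0, frames {1,2,8}
0 → fault, evict 1, frames {2,8,0}
8 → hit
0 → hit
1 → fault, evict 2, frames {8,0,1}
0 → hit
2 → fault, evict 8, frames {1,0,2}
1 → hit
Hits: 9.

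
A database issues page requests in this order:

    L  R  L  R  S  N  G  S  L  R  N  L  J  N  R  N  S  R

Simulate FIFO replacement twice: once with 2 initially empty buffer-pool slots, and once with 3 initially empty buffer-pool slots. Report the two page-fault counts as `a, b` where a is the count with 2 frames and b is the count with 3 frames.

14, 11

2 frames: F F . . F F F F F F F F F F F . F . → 14 faults.
3 frames: F F . . F F F . F F F . F . . . F F → 11 faults.
11 < 14: adding a frame reduced faults, as is typical.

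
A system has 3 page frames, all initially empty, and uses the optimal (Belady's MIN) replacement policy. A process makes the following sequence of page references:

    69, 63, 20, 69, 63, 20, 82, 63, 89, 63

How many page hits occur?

69: miss, frames {69}
63: miss, frames {69,63}
20: miss, frames {69,63,20}
69: hit
63: hit
20: hit
82: miss, evict 20, frames {69,63,82}
63: hit
89: miss, evict 82, frames {69,63,89}
63: hit
Hits: 5.

5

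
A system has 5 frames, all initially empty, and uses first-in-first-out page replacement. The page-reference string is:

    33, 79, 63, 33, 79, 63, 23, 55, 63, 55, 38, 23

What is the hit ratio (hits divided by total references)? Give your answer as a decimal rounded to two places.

33: fault, frames [33]
79: fault, frames [33, 79]
63: fault, frames [33, 79, 63]
33: hit
79: hit
63: hit
23: fault, frames [33, 79, 63, 23]
55: fault, frames [33, 79, 63, 23, 55]
63: hit
55: hit
38: fault, evict 33, frames [79, 63, 23, 55, 38]
23: hit
Hits: 6 of 12 references → 6/12 = 0.5000.

0.50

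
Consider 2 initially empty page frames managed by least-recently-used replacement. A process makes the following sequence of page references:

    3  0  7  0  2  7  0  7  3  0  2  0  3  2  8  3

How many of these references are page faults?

3 → fault, frames {3}
0 → fault, frames {3,0}
7 → fault, evict 3, frames {0,7}
0 → hit
2 → fault, evict 7, frames {0,2}
7 → fault, evict 0, frames {2,7}
0 → fault, evict 2, frames {7,0}
7 → hit
3 → fault, evict 0, frames {7,3}
0 → fault, evict 7, frames {3,0}
2 → fault, evict 3, frames {0,2}
0 → hit
3 → fault, evict 2, frames {0,3}
2 → fault, evict 0, frames {3,2}
8 → fault, evict 3, frames {2,8}
3 → fault, evict 2, frames {8,3}
Page faults: 13.

13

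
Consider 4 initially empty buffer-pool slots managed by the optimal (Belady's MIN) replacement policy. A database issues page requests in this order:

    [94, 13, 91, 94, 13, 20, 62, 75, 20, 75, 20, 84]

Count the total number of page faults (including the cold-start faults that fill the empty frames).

7

94: miss, frames {94}
13: miss, frames {94,13}
91: miss, frames {94,13,91}
94: hit
13: hit
20: miss, frames {94,13,91,20}
62: miss, evict 91, frames {94,13,20,62}
75: miss, evict 62, frames {94,13,20,75}
20: hit
75: hit
20: hit
84: miss, evict 75, frames {94,13,20,84}
Page faults: 7.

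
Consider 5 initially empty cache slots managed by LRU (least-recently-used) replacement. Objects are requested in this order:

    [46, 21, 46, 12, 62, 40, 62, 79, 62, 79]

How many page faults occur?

46 → fault, frames [46]
21 → fault, frames [46, 21]
46 → hit
12 → fault, frames [21, 46, 12]
62 → fault, frames [21, 46, 12, 62]
40 → fault, frames [21, 46, 12, 62, 40]
62 → hit
79 → fault, evict 21, frames [46, 12, 40, 62, 79]
62 → hit
79 → hit
Page faults: 6.

6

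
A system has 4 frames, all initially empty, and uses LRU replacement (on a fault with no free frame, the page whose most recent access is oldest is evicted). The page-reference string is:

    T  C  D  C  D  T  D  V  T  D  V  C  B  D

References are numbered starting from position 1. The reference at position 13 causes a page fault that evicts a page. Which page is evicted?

pos 1: T → miss, frames [T]
pos 2: C → miss, frames [T, C]
pos 3: D → miss, frames [T, C, D]
pos 4: C → hit
pos 5: D → hit
pos 6: T → hit
pos 7: D → hit
pos 8: V → miss, frames [C, T, D, V]
pos 9: T → hit
pos 10: D → hit
pos 11: V → hit
pos 12: C → hit
pos 13: B → miss, evict T, frames [D, V, C, B]
At position 13, page T is evicted.

T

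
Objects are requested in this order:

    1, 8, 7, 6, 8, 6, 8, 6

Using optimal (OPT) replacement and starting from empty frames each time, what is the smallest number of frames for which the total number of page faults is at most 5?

2

f=1: 8 faults
f=2: 4 faults
f=3: 4 faults
f=4: 4 faults
Smallest f with faults ≤ 5 is 2.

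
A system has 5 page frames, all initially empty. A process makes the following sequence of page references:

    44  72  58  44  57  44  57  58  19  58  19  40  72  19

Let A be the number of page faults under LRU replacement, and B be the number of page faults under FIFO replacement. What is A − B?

1

Under LRU: F F F . F . . . F . . F F . → 7 faults.
Under FIFO: F F F . F . . . F . . F . . → 6 faults.
A − B = 7 − 6 = 1.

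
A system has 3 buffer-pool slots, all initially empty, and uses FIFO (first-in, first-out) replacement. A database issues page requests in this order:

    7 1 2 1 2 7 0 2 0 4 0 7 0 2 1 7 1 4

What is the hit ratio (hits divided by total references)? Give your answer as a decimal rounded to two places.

7 → fault, frames (7)
1 → fault, frames (7 1)
2 → fault, frames (7 1 2)
1 → hit
2 → hit
7 → hit
0 → fault, evict 7, frames (1 2 0)
2 → hit
0 → hit
4 → fault, evict 1, frames (2 0 4)
0 → hit
7 → fault, evict 2, frames (0 4 7)
0 → hit
2 → fault, evict 0, frames (4 7 2)
1 → fault, evict 4, frames (7 2 1)
7 → hit
1 → hit
4 → fault, evict 7, frames (2 1 4)
Hits: 9 of 18 references → 9/18 = 0.5000.

0.50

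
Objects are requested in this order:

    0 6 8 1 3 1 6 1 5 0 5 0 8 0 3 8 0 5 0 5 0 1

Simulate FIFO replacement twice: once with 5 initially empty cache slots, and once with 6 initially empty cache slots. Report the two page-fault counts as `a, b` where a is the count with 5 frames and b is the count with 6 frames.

5 frames: F F F F F . . . F F . . . . . . . . . . . . → 7 faults.
6 frames: F F F F F . . . F . . . . . . . . . . . . . → 6 faults.
6 < 7: adding a frame reduced faults, as is typical.

7, 6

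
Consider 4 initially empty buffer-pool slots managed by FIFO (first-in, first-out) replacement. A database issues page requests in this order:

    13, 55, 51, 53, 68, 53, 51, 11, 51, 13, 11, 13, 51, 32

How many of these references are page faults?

9

13: fault, frames {13}
55: fault, frames {13,55}
51: fault, frames {13,55,51}
53: fault, frames {13,55,51,53}
68: fault, evict 13, frames {55,51,53,68}
53: hit
51: hit
11: fault, evict 55, frames {51,53,68,11}
51: hit
13: fault, evict 51, frames {53,68,11,13}
11: hit
13: hit
51: fault, evict 53, frames {68,11,13,51}
32: fault, evict 68, frames {11,13,51,32}
Page faults: 9.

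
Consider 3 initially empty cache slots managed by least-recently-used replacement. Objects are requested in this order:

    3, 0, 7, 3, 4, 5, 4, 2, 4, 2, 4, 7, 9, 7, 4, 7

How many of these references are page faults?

3 → fault, frames {3}
0 → fault, frames {3,0}
7 → fault, frames {3,0,7}
3 → hit
4 → fault, evict 0, frames {7,3,4}
5 → fault, evict 7, frames {3,4,5}
4 → hit
2 → fault, evict 3, frames {5,4,2}
4 → hit
2 → hit
4 → hit
7 → fault, evict 5, frames {2,4,7}
9 → fault, evict 2, frames {4,7,9}
7 → hit
4 → hit
7 → hit
Page faults: 8.

8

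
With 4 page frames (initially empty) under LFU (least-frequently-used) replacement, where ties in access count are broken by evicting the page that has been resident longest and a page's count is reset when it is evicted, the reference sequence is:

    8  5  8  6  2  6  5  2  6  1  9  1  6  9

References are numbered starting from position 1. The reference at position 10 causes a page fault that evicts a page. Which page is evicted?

8

pos 1: 8 -> fault, frames (8)
pos 2: 5 -> fault, frames (8 5)
pos 3: 8 -> hit
pos 4: 6 -> fault, frames (8 5 6)
pos 5: 2 -> fault, frames (8 5 6 2)
pos 6: 6 -> hit
pos 7: 5 -> hit
pos 8: 2 -> hit
pos 9: 6 -> hit
pos 10: 1 -> fault, evict 8, frames (5 6 2 1)
At position 10, page 8 is evicted.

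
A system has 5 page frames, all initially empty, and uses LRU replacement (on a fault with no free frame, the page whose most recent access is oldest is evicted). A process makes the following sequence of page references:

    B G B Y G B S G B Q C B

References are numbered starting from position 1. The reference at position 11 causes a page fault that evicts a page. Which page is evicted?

Y

pos 1: B: fault, frames {B}
pos 2: G: fault, frames {B,G}
pos 3: B: hit
pos 4: Y: fault, frames {G,B,Y}
pos 5: G: hit
pos 6: B: hit
pos 7: S: fault, frames {Y,G,B,S}
pos 8: G: hit
pos 9: B: hit
pos 10: Q: fault, frames {Y,S,G,B,Q}
pos 11: C: fault, evict Y, frames {S,G,B,Q,C}
At position 11, page Y is evicted.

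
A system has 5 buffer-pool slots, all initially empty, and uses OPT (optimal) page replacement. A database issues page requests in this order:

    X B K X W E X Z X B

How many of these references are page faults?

6

X: miss, frames [X]
B: miss, frames [X, B]
K: miss, frames [X, B, K]
X: hit
W: miss, frames [X, B, K, W]
E: miss, frames [X, B, K, W, E]
X: hit
Z: miss, evict E, frames [X, B, K, W, Z]
X: hit
B: hit
Page faults: 6.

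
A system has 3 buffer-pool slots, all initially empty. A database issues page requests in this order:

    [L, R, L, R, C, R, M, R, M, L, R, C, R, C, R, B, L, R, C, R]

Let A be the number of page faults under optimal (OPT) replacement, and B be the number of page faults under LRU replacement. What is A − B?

-2

Under OPT: F F . . F . F . . . . F . . . F . . F . → 7 faults.
Under LRU: F F . . F . F . . F . F . . . F F . F . → 9 faults.
A − B = 7 − 9 = -2.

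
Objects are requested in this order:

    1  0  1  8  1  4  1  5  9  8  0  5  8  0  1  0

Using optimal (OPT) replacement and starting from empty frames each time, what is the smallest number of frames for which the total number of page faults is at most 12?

f=1: 16 faults
f=2: 10 faults
f=3: 8 faults
f=4: 7 faults
f=5: 6 faults
f=6: 6 faults
Smallest f with faults ≤ 12 is 2.

2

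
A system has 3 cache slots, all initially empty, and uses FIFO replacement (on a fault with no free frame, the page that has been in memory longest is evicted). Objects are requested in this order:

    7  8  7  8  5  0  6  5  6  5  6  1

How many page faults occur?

7 -> miss, frames [7]
8 -> miss, frames [7, 8]
7 -> hit
8 -> hit
5 -> miss, frames [7, 8, 5]
0 -> miss, evict 7, frames [8, 5, 0]
6 -> miss, evict 8, frames [5, 0, 6]
5 -> hit
6 -> hit
5 -> hit
6 -> hit
1 -> miss, evict 5, frames [0, 6, 1]
Page faults: 6.

6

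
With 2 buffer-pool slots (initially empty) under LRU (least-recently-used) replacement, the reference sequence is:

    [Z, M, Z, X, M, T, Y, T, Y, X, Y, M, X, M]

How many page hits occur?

5

Z -> fault, frames {Z}
M -> fault, frames {Z,M}
Z -> hit
X -> fault, evict M, frames {Z,X}
M -> fault, evict Z, frames {X,M}
T -> fault, evict X, frames {M,T}
Y -> fault, evict M, frames {T,Y}
T -> hit
Y -> hit
X -> fault, evict T, frames {Y,X}
Y -> hit
M -> fault, evict X, frames {Y,M}
X -> fault, evict Y, frames {M,X}
M -> hit
Hits: 5.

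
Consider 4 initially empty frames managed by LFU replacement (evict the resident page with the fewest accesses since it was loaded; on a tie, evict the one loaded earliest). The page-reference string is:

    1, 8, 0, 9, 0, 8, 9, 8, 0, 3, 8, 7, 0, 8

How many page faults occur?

1: fault, frames [1]
8: fault, frames [1, 8]
0: fault, frames [1, 8, 0]
9: fault, frames [1, 8, 0, 9]
0: hit
8: hit
9: hit
8: hit
0: hit
3: fault, evict 1, frames [8, 0, 9, 3]
8: hit
7: fault, evict 3, frames [8, 0, 9, 7]
0: hit
8: hit
Page faults: 6.

6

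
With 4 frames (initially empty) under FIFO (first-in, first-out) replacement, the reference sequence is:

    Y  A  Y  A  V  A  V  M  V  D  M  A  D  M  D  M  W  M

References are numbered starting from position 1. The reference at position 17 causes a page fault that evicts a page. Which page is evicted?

pos 1: Y -> miss, frames {Y}
pos 2: A -> miss, frames {Y,A}
pos 3: Y -> hit
pos 4: A -> hit
pos 5: V -> miss, frames {Y,A,V}
pos 6: A -> hit
pos 7: V -> hit
pos 8: M -> miss, frames {Y,A,V,M}
pos 9: V -> hit
pos 10: D -> miss, evict Y, frames {A,V,M,D}
pos 11: M -> hit
pos 12: A -> hit
pos 13: D -> hit
pos 14: M -> hit
pos 15: D -> hit
pos 16: M -> hit
pos 17: W -> miss, evict A, frames {V,M,D,W}
At position 17, page A is evicted.

A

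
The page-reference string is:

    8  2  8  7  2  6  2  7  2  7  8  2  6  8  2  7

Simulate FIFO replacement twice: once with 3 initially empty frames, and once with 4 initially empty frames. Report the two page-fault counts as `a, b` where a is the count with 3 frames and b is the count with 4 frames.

7, 4

3 frames: F F . F . F . . . . F F . . . F → 7 faults.
4 frames: F F . F . F . . . . . . . . . . → 4 faults.
4 < 7: adding a frame reduced faults, as is typical.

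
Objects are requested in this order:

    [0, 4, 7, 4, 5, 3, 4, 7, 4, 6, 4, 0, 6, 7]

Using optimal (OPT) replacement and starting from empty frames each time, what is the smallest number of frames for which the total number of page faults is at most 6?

4

f=1: 14 faults
f=2: 9 faults
f=3: 7 faults
f=4: 6 faults
f=5: 6 faults
f=6: 6 faults
Smallest f with faults ≤ 6 is 4.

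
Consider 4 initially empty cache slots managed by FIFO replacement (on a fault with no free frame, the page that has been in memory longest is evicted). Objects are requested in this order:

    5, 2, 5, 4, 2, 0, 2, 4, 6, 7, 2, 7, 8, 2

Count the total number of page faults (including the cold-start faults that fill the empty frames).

8

5: miss, frames {5}
2: miss, frames {5,2}
5: hit
4: miss, frames {5,2,4}
2: hit
0: miss, frames {5,2,4,0}
2: hit
4: hit
6: miss, evict 5, frames {2,4,0,6}
7: miss, evict 2, frames {4,0,6,7}
2: miss, evict 4, frames {0,6,7,2}
7: hit
8: miss, evict 0, frames {6,7,2,8}
2: hit
Page faults: 8.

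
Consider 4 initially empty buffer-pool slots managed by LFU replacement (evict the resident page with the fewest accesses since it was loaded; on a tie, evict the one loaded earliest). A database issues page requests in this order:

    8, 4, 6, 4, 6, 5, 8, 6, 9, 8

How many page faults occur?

5

8: fault, frames [8]
4: fault, frames [8, 4]
6: fault, frames [8, 4, 6]
4: hit
6: hit
5: fault, frames [8, 4, 6, 5]
8: hit
6: hit
9: fault, evict 5, frames [8, 4, 6, 9]
8: hit
Page faults: 5.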